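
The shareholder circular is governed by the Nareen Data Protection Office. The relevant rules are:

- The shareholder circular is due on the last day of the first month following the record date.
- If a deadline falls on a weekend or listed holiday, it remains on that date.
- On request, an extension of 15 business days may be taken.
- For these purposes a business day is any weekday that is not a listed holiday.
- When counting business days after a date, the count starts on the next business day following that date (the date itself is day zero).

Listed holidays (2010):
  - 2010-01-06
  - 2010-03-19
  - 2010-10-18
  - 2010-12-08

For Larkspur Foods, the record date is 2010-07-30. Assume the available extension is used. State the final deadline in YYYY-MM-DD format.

1 month after 2010-07-30 is August 2010; that month ends on 2010-08-31.
2010-08-31 falls on a Tuesday. The rules make no weekend/holiday allowance, so it remains 2010-08-31.
Applying the 15-business-day extension: 15 business days after 2010-08-31 is 2010-09-21.
2010-09-21 is a Tuesday; no weekend or holiday adjustment applies.
So the filing is due 2010-09-21.

2010-09-21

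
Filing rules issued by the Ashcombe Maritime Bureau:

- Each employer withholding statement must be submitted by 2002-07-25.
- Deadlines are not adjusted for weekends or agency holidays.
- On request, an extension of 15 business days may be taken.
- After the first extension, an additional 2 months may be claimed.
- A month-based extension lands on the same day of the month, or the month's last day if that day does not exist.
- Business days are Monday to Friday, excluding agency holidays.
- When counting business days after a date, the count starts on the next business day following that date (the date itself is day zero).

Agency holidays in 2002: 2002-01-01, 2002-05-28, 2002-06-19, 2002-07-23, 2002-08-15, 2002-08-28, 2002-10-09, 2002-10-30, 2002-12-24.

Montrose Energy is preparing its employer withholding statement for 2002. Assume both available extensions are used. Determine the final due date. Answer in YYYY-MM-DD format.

2002-10-16

Start from the fixed due date, 2002-07-25.
2002-07-25 falls on a Thursday. The rules make no weekend/holiday allowance, so it remains 2002-07-25.
Applying the 15-business-day extension: 15 business days after 2002-07-25 is 2002-08-16.
2002-08-16 falls on a Friday. The rules make no weekend/holiday allowance, so it remains 2002-08-16.
Add 2 months to 2002-08-16: 2002-10-16.
2002-10-16 falls on a Wednesday. The rules make no weekend/holiday allowance, so it remains 2002-10-16.
Final deadline: 2002-10-16.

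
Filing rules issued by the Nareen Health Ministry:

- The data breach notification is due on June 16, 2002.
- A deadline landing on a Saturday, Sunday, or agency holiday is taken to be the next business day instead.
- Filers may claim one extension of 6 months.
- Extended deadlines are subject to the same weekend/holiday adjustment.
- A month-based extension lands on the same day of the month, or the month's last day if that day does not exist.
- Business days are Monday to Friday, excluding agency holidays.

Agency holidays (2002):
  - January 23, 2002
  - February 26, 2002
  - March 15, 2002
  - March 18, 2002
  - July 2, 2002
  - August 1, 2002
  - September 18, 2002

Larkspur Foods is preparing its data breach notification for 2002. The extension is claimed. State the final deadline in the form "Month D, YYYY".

The stated deadline is June 16, 2002.
June 16, 2002 is a Sunday, so it moves to the next business day, June 17, 2002 (Monday).
Add 6 months to June 17, 2002: December 17, 2002.
December 17, 2002 falls on a Tuesday, which is a business day, so no adjustment is needed.
Final deadline: December 17, 2002.

December 17, 2002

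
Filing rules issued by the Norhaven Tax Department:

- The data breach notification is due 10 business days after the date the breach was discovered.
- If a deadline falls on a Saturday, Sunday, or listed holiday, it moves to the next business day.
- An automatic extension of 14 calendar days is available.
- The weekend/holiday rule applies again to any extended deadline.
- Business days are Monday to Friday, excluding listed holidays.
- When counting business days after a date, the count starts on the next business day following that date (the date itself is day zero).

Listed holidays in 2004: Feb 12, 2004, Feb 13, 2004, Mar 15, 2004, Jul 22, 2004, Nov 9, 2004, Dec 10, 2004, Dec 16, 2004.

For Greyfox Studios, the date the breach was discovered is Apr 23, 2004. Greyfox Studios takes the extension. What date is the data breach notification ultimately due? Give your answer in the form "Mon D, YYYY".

Starting the day after Apr 23, 2004 and counting 10 business days lands on May 7, 2004.
May 7, 2004 is a Friday and not a listed holiday, so it stands.
The 14-calendar-day extension moves the deadline from May 7, 2004 to May 21, 2004.
May 21, 2004 (Friday) is already a business day.
Final deadline: May 21, 2004.

May 21, 2004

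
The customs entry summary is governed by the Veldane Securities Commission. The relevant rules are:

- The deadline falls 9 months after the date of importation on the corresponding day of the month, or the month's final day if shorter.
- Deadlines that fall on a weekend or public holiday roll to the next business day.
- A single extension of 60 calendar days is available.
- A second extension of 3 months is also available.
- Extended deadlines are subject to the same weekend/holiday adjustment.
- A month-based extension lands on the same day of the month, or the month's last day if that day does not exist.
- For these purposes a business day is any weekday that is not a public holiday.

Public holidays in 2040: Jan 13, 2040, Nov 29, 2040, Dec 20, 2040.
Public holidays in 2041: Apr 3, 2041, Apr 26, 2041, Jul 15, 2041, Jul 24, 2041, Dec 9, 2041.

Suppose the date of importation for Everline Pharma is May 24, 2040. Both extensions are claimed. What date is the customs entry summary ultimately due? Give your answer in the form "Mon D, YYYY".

Jul 29, 2041

Moving 9 months forward from May 24, 2040 on the corresponding day gives Feb 24, 2041.
Feb 24, 2041 is a Sunday; the next business day is Feb 25, 2041 (Monday).
Add the 60 calendar-day extension to Feb 25, 2041: Apr 26, 2041.
Apr 26, 2041 is a listed holiday; the next business day is Apr 29, 2041 (Monday).
Add 3 months to Apr 29, 2041: Jul 29, 2041.
Jul 29, 2041 (Monday) is already a business day.
So the filing is due Jul 29, 2041.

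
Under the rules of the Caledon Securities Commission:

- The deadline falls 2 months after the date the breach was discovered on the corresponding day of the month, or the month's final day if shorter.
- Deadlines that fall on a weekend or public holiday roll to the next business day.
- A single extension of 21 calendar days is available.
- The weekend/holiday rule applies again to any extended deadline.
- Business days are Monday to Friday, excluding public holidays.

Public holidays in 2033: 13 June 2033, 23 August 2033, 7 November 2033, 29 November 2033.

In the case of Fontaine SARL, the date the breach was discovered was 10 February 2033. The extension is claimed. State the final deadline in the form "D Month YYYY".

2 months from 10 February 2033 is 10 April 2033.
Because 10 April 2033 is a Sunday, the deadline becomes 11 April 2033 (Monday).
Add the 21 calendar-day extension to 11 April 2033: 2 May 2033.
Since 2 May 2033 is a Monday and not a holiday, the date is unchanged.
So the filing is due 2 May 2033.

2 May 2033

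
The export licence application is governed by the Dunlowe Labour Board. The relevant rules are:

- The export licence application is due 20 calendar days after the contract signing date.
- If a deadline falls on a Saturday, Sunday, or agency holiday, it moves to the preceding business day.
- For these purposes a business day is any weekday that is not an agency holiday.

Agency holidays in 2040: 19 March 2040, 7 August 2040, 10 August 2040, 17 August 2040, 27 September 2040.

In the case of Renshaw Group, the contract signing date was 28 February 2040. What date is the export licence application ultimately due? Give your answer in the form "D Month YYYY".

Adding 20 calendar days to 28 February 2040 gives 19 March 2040.
19 March 2040 falls on a listed holiday. Rolling to the preceding business day gives 16 March 2040, a Friday.
Final deadline: 16 March 2040.

16 March 2040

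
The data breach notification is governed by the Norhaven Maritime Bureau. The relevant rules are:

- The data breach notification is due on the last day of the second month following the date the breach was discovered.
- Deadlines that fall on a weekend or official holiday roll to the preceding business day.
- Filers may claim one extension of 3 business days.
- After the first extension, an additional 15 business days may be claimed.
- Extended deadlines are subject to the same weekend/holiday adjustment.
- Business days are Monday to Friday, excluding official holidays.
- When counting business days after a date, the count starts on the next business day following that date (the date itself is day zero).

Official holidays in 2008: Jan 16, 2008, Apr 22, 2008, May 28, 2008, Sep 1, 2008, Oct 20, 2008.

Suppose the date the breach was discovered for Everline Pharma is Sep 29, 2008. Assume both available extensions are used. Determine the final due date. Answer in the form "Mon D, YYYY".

Dec 24, 2008

2 months after Sep 29, 2008 falls in November 2008; the last day of that month is Nov 30, 2008.
Nov 30, 2008 falls on a Sunday. Rolling to the preceding business day gives Nov 28, 2008, a Friday.
Counting 3 further business days from Nov 28, 2008 reaches Dec 3, 2008.
Dec 3, 2008 is a Wednesday and not a listed holiday, so it stands.
The 15-business-day extension runs from Dec 3, 2008 to Dec 24, 2008.
Dec 24, 2008 is a Wednesday and not a listed holiday, so it stands.
So the filing is due Dec 24, 2008.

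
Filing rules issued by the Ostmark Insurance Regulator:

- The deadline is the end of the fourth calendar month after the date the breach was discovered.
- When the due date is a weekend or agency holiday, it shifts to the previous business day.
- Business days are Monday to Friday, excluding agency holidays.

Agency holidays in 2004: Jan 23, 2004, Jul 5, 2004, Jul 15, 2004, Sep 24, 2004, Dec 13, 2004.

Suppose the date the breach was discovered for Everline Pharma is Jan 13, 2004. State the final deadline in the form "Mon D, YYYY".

The fourth month after Jan 13, 2004 is May 2004, whose last day is May 31, 2004.
May 31, 2004 (Monday) is already a business day.
Deadline: May 31, 2004.

May 31, 2004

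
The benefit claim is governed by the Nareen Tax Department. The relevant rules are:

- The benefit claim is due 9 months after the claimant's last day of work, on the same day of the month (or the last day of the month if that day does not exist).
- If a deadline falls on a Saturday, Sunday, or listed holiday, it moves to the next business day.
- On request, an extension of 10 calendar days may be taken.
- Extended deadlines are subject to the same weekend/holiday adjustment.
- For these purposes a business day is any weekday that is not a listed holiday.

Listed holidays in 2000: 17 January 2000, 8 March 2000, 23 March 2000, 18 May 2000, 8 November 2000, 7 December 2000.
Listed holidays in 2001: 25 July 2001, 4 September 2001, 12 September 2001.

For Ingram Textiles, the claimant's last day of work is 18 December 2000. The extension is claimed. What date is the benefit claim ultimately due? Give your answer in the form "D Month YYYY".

28 September 2001

9 months after 18 December 2000, on the same day of the month, is 18 September 2001.
Since 18 September 2001 is a Tuesday and not a holiday, the date is unchanged.
Applying the 10-calendar-day extension: 18 September 2001 + 10 days = 28 September 2001.
28 September 2001 (Friday) is already a business day.
The final due date is 28 September 2001.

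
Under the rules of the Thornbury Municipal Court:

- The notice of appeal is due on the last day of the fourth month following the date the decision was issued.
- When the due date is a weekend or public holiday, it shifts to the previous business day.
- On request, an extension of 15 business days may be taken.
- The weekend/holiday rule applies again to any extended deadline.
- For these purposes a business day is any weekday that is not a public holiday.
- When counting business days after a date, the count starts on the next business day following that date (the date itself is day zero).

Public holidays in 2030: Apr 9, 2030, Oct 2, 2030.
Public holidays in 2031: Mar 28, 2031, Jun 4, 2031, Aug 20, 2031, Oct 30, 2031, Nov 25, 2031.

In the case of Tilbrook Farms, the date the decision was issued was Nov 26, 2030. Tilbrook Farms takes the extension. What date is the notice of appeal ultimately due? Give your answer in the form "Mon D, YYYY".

The fourth month after Nov 26, 2030 is March 2031, whose last day is Mar 31, 2031.
Since Mar 31, 2031 is a Monday and not a holiday, the date is unchanged.
Applying the 15-business-day extension: 15 business days after Mar 31, 2031 is Apr 21, 2031.
Apr 21, 2031 is a Monday and not a listed holiday, so it stands.
Final deadline: Apr 21, 2031.

Apr 21, 2031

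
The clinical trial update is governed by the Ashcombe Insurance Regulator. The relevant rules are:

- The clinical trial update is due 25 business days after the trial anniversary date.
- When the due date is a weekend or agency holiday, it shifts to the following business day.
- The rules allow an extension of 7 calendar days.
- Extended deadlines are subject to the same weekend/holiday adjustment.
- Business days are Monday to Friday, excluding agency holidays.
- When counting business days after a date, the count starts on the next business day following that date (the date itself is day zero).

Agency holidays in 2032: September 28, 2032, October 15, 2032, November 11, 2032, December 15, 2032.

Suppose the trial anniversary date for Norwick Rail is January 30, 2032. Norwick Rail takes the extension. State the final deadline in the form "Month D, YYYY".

25 business days after January 30, 2032, excluding weekends and holidays, is March 5, 2032.
March 5, 2032 falls on a Friday, which is a business day, so no adjustment is needed.
Applying the 7-calendar-day extension: March 5, 2032 + 7 days = March 12, 2032.
March 12, 2032 (Friday) is already a business day.
The final due date is March 12, 2032.

March 12, 2032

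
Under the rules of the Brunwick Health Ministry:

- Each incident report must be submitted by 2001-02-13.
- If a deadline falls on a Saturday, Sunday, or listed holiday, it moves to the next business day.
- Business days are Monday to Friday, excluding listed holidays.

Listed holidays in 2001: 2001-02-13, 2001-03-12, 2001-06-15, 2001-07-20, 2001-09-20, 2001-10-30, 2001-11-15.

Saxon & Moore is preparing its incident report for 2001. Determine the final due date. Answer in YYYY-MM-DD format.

2001-02-14

Start from the fixed due date, 2001-02-13.
2001-02-13 falls on a listed holiday. Rolling to the next business day gives 2001-02-14, a Wednesday.
The final due date is 2001-02-14.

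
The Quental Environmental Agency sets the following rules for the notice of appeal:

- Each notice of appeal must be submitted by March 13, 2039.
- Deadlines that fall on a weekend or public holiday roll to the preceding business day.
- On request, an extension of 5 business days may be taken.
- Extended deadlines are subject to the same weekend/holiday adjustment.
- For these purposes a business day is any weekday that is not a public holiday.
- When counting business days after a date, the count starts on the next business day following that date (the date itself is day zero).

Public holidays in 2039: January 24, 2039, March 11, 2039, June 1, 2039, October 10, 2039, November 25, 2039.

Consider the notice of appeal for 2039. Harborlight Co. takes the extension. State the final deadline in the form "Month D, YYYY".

Start from the fixed due date, March 13, 2039.
March 13, 2039 is a Sunday; the preceding business day is March 10, 2039 (Thursday).
The 5-business-day extension runs from March 10, 2039 to March 18, 2039.
Since March 18, 2039 is a Friday and not a holiday, the date is unchanged.
Deadline: March 18, 2039.

March 18, 2039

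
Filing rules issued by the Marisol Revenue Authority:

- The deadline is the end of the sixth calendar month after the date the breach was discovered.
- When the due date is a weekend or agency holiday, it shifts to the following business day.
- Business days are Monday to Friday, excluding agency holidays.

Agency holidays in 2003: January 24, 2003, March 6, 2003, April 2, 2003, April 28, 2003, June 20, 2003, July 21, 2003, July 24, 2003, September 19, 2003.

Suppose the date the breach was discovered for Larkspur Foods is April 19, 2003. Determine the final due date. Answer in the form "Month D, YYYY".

October 31, 2003

The sixth month after April 19, 2003 is October 2003, whose last day is October 31, 2003.
October 31, 2003 is a Friday and not a listed holiday, so it stands.
So the filing is due October 31, 2003.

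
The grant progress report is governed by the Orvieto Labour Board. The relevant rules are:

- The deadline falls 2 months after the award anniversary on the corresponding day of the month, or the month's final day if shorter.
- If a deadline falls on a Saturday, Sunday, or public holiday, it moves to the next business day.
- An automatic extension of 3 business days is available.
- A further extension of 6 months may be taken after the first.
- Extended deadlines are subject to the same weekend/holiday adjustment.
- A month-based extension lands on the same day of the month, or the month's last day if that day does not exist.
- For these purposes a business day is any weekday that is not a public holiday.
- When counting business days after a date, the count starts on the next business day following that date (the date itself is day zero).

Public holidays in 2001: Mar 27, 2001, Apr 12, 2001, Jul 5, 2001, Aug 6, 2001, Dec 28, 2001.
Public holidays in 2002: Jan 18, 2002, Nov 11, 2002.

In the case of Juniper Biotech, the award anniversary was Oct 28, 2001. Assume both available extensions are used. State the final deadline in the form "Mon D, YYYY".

Moving 2 months forward from Oct 28, 2001 on the corresponding day gives Dec 28, 2001.
Dec 28, 2001 is a listed holiday; the next business day is Dec 31, 2001 (Monday).
The 3-business-day extension runs from Dec 31, 2001 to Jan 3, 2002.
Jan 3, 2002 is a Thursday and not a listed holiday, so it stands.
Add 6 months to Jan 3, 2002: Jul 3, 2002.
Since Jul 3, 2002 is a Wednesday and not a holiday, the date is unchanged.
The final due date is Jul 3, 2002.

Jul 3, 2002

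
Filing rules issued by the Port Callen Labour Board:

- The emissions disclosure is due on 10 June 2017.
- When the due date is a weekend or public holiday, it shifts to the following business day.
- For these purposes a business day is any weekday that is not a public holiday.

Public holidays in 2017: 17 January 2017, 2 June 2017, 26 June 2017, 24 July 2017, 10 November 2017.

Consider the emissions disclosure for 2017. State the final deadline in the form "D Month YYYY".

Start from the fixed due date, 10 June 2017.
10 June 2017 is a Saturday; the next business day is 12 June 2017 (Monday).
Final deadline: 12 June 2017.

12 June 2017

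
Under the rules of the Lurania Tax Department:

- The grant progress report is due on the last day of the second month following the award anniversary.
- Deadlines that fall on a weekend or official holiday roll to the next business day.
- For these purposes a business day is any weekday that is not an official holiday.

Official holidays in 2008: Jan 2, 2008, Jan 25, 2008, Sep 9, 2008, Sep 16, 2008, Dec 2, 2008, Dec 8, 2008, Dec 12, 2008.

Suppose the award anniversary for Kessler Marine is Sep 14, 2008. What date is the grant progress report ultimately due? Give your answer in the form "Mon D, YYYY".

Dec 1, 2008

The second month after Sep 14, 2008 is November 2008, whose last day is Nov 30, 2008.
Nov 30, 2008 is a Sunday; the next business day is Dec 1, 2008 (Monday).
Deadline: Dec 1, 2008.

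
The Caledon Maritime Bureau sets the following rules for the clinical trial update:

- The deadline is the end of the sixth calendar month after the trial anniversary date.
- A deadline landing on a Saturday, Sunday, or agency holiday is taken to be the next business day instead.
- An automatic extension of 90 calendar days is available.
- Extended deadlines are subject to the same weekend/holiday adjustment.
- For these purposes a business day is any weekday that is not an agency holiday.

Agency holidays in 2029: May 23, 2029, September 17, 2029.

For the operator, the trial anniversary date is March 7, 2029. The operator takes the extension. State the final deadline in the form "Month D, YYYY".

6 months after March 7, 2029 is September 2029; that month ends on September 30, 2029.
September 30, 2029 is a Sunday; the next business day is October 1, 2029 (Monday).
Add the 90 calendar-day extension to October 1, 2029: December 30, 2029.
December 30, 2029 is a Sunday; the next business day is December 31, 2029 (Monday).
Deadline: December 31, 2029.

December 31, 2029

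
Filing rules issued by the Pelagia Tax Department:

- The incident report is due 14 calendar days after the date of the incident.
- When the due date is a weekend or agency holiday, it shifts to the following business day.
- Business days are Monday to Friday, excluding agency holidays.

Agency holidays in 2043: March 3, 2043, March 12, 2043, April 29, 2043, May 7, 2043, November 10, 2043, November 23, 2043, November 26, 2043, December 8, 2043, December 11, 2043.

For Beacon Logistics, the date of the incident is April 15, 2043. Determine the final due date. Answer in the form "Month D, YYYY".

Trigger date April 15, 2043 + 14 calendar days = April 29, 2043.
April 29, 2043 falls on a listed holiday. Rolling to the next business day gives April 30, 2043, a Thursday.
The final due date is April 30, 2043.

April 30, 2043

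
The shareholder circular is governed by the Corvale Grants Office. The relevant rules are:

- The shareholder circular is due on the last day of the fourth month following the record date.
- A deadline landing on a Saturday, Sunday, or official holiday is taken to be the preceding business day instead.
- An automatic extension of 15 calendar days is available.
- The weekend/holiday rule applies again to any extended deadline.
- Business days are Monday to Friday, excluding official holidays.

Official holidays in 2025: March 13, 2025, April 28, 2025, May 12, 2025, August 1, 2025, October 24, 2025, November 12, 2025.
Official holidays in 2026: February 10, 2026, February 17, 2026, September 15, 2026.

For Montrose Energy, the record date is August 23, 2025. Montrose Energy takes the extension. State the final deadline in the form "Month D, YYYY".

4 months after August 23, 2025 falls in December 2025; the last day of that month is December 31, 2025.
December 31, 2025 falls on a Wednesday, which is a business day, so no adjustment is needed.
Applying the 15-calendar-day extension: December 31, 2025 + 15 days = January 15, 2026.
January 15, 2026 (Thursday) is already a business day.
The final due date is January 15, 2026.

January 15, 2026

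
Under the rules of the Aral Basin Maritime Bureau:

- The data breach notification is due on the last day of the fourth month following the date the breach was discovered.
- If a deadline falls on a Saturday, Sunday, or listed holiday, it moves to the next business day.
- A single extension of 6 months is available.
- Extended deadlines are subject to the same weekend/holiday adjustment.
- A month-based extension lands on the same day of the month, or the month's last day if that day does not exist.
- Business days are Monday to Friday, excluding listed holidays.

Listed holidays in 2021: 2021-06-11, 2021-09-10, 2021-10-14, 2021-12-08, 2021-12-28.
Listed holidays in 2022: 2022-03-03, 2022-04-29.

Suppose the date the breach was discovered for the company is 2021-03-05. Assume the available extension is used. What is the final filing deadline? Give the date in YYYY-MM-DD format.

2022-02-02

4 months after 2021-03-05 falls in July 2021; the last day of that month is 2021-07-31.
Because 2021-07-31 is a Saturday, the deadline becomes 2021-08-02 (Monday).
The 6 months extension carries 2021-08-02 to 2022-02-02.
2022-02-02 (Wednesday) is already a business day.
Final deadline: 2022-02-02.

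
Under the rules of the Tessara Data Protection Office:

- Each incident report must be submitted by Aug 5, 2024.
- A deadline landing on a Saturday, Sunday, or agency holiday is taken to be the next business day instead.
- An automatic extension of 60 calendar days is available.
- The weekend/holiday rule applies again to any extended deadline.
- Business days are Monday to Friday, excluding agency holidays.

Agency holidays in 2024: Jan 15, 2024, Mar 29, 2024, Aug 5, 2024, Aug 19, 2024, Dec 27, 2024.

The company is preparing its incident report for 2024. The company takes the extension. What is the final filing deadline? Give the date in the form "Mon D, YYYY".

Oct 7, 2024

The statutory due date is Aug 5, 2024.
Because Aug 5, 2024 is a listed holiday, the deadline becomes Aug 6, 2024 (Tuesday).
The 60-calendar-day extension moves the deadline from Aug 6, 2024 to Oct 5, 2024.
Oct 5, 2024 is a Saturday, so it moves to the next business day, Oct 7, 2024 (Monday).
So the filing is due Oct 7, 2024.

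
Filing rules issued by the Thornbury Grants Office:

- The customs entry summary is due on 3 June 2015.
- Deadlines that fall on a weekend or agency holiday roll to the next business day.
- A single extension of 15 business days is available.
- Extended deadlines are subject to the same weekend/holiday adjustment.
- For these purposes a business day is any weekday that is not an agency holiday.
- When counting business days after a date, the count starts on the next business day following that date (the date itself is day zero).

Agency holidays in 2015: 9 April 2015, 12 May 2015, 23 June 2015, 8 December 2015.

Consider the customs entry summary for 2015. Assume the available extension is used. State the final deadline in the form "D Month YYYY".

Start from the fixed due date, 3 June 2015.
3 June 2015 is a Wednesday and not a listed holiday, so it stands.
Applying the 15-business-day extension: 15 business days after 3 June 2015 is 25 June 2015.
25 June 2015 falls on a Thursday, which is a business day, so no adjustment is needed.
So the filing is due 25 June 2015.

25 June 2015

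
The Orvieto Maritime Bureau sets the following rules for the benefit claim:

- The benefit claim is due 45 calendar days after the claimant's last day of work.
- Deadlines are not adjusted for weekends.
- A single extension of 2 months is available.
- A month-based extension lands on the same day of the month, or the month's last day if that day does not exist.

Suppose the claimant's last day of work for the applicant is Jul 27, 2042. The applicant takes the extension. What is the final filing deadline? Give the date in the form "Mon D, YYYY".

Nov 10, 2042

45 calendar days after Jul 27, 2042 is Sep 10, 2042.
Sep 10, 2042 is a Wednesday; no weekend or holiday adjustment applies.
The 2 months extension carries Sep 10, 2042 to Nov 10, 2042.
No adjustment is made for weekends or holidays, so Nov 10, 2042 stands.
Deadline: Nov 10, 2042.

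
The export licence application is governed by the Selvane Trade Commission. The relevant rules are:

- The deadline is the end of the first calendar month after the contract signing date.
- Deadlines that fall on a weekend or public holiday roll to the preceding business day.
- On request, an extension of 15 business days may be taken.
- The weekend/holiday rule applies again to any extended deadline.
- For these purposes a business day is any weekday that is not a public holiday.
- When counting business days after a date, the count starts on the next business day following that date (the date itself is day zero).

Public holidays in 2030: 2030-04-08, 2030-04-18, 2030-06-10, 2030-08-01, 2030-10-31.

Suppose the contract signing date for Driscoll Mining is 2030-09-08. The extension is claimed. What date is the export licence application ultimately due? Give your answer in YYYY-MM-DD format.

1 month after 2030-09-08 falls in October 2030; the last day of that month is 2030-10-31.
Because 2030-10-31 is a listed holiday, the deadline becomes 2030-10-30 (Wednesday).
Counting 15 further business days from 2030-10-30 reaches 2030-11-21.
2030-11-21 falls on a Thursday, which is a business day, so no adjustment is needed.
So the filing is due 2030-11-21.

2030-11-21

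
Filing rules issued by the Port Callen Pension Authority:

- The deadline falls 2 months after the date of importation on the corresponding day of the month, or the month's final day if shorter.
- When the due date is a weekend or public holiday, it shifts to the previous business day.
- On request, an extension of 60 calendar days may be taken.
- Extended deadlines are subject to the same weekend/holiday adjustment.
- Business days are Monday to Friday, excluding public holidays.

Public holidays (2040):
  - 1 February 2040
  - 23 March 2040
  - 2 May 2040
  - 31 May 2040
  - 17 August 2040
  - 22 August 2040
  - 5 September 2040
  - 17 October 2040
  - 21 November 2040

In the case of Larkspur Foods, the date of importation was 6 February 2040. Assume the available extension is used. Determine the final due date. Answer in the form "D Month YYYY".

5 June 2040

2 months from 6 February 2040 is 6 April 2040.
6 April 2040 is a Friday and not a listed holiday, so it stands.
With the 60-day extension, 6 April 2040 becomes 5 June 2040.
5 June 2040 is a Tuesday and not a listed holiday, so it stands.
The final due date is 5 June 2040.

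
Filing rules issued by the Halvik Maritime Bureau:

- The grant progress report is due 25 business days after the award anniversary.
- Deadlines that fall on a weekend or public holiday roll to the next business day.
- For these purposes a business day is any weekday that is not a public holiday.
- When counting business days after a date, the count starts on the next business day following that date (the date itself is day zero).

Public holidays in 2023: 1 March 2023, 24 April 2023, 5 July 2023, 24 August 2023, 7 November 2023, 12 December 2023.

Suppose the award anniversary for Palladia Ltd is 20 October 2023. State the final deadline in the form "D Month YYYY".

27 November 2023

Starting the day after 20 October 2023 and counting 25 business days lands on 27 November 2023.
Since 27 November 2023 is a Monday and not a holiday, the date is unchanged.
Final deadline: 27 November 2023.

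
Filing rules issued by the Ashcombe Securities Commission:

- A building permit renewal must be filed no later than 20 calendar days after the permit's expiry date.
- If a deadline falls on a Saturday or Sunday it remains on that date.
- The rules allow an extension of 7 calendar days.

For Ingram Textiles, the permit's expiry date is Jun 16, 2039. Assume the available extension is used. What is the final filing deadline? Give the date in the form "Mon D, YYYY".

Jul 13, 2039

20 calendar days after Jun 16, 2039 is Jul 6, 2039.
Jul 6, 2039 is a Wednesday; no weekend or holiday adjustment applies.
The 7-calendar-day extension moves the deadline from Jul 6, 2039 to Jul 13, 2039.
No adjustment is made for weekends or holidays, so Jul 13, 2039 stands.
Final deadline: Jul 13, 2039.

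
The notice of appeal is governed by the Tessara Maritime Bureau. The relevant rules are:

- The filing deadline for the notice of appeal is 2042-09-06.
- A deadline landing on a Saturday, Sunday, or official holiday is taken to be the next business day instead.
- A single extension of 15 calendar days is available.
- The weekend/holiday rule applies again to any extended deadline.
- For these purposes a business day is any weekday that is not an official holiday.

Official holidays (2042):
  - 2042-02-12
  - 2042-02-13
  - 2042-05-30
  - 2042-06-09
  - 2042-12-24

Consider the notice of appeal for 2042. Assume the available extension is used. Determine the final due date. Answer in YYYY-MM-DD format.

2042-09-23

The statutory due date is 2042-09-06.
Because 2042-09-06 is a Saturday, the deadline becomes 2042-09-08 (Monday).
Add the 15 calendar-day extension to 2042-09-08: 2042-09-23.
Since 2042-09-23 is a Tuesday and not a holiday, the date is unchanged.
So the filing is due 2042-09-23.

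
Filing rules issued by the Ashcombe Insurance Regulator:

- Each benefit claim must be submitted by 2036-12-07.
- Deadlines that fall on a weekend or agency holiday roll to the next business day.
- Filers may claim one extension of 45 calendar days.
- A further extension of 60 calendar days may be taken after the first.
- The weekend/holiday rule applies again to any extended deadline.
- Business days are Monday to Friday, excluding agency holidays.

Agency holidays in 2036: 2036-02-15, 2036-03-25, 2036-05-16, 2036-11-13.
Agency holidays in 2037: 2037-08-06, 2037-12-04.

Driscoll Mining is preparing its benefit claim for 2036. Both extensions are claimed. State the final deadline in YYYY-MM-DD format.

2037-03-23

The statutory due date is 2036-12-07.
2036-12-07 is a Sunday, so it moves to the next business day, 2036-12-08 (Monday).
With the 45-day extension, 2036-12-08 becomes 2037-01-22.
2037-01-22 is a Thursday and not a listed holiday, so it stands.
Add the 60 calendar-day extension to 2037-01-22: 2037-03-23.
Since 2037-03-23 is a Monday and not a holiday, the date is unchanged.
Deadline: 2037-03-23.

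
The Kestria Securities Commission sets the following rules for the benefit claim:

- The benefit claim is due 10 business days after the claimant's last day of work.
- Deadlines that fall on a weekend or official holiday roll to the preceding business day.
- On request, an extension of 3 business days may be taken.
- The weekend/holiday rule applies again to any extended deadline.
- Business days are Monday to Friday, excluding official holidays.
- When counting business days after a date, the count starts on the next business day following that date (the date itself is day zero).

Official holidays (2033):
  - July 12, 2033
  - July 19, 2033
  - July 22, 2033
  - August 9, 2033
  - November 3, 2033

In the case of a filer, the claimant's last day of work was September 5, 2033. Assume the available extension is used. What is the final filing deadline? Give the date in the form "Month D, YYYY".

Counting 10 business days after September 5, 2033 (skipping weekends and listed holidays) reaches September 19, 2033.
September 19, 2033 falls on a Monday, which is a business day, so no adjustment is needed.
Applying the 3-business-day extension: 3 business days after September 19, 2033 is September 22, 2033.
September 22, 2033 (Thursday) is already a business day.
Deadline: September 22, 2033.

September 22, 2033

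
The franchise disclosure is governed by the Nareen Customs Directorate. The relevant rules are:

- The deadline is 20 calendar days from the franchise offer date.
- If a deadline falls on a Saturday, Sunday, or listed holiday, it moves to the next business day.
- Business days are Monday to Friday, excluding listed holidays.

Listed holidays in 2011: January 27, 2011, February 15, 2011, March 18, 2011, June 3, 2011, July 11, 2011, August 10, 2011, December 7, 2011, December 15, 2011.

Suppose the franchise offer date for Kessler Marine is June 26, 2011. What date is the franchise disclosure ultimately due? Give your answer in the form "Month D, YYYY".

From June 26, 2011, 20 calendar days later is July 16, 2011.
July 16, 2011 falls on a Saturday. Rolling to the next business day gives July 18, 2011, a Monday.
Final deadline: July 18, 2011.

July 18, 2011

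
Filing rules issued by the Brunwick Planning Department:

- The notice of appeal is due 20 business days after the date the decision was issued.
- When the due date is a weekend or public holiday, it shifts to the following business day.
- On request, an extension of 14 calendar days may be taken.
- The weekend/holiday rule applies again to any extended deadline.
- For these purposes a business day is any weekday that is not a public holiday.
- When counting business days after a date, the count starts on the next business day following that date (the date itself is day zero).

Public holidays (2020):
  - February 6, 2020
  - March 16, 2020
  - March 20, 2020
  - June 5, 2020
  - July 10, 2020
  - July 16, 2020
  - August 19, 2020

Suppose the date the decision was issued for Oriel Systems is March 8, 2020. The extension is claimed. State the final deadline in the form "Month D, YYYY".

Starting the day after March 8, 2020 and counting 20 business days lands on April 7, 2020.
Since April 7, 2020 is a Tuesday and not a holiday, the date is unchanged.
The 14-calendar-day extension moves the deadline from April 7, 2020 to April 21, 2020.
April 21, 2020 (Tuesday) is already a business day.
Final deadline: April 21, 2020.

April 21, 2020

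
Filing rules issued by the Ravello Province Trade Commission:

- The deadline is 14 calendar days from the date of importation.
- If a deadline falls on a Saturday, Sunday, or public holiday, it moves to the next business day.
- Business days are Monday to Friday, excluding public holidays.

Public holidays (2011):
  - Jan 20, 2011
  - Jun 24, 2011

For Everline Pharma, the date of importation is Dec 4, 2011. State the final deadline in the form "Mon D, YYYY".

Dec 19, 2011

Trigger date Dec 4, 2011 + 14 calendar days = Dec 18, 2011.
Dec 18, 2011 is a Sunday, so it moves to the next business day, Dec 19, 2011 (Monday).
So the filing is due Dec 19, 2011.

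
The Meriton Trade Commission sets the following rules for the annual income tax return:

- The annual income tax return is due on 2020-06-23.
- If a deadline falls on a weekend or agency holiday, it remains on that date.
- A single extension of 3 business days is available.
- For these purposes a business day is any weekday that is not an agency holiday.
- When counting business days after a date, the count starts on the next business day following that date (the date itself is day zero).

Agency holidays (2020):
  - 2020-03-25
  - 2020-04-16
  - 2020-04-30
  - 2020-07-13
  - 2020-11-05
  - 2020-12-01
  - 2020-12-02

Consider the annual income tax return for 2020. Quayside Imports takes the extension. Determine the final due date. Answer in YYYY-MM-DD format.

2020-06-26

Start from the fixed due date, 2020-06-23.
No adjustment is made for weekends or holidays, so 2020-06-23 stands.
Applying the 3-business-day extension: 3 business days after 2020-06-23 is 2020-06-26.
2020-06-26 is a Friday; no weekend or holiday adjustment applies.
Final deadline: 2020-06-26.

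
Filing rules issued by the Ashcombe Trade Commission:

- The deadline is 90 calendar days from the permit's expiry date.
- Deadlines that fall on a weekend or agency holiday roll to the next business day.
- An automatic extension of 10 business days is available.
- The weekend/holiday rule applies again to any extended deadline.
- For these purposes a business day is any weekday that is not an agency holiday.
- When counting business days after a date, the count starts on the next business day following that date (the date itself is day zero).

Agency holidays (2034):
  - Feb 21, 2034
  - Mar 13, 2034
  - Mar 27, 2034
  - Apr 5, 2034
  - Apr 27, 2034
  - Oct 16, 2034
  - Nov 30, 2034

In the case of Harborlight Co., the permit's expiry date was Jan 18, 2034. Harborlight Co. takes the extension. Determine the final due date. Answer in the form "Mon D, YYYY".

May 3, 2034

Adding 90 calendar days to Jan 18, 2034 gives Apr 18, 2034.
Apr 18, 2034 (Tuesday) is already a business day.
Applying the 10-business-day extension: 10 business days after Apr 18, 2034 is May 3, 2034.
May 3, 2034 falls on a Wednesday, which is a business day, so no adjustment is needed.
The final due date is May 3, 2034.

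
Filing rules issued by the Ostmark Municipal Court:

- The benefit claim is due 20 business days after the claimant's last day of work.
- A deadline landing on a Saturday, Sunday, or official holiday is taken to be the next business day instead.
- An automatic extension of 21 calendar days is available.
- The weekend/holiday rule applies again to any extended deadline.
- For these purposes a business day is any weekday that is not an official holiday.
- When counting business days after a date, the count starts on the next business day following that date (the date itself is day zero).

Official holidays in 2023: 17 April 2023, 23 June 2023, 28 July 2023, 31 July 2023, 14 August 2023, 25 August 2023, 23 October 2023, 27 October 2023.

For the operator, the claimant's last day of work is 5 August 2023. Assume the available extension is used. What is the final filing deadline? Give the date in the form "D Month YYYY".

20 business days after 5 August 2023, excluding weekends and holidays, is 5 September 2023.
Since 5 September 2023 is a Tuesday and not a holiday, the date is unchanged.
Applying the 21-calendar-day extension: 5 September 2023 + 21 days = 26 September 2023.
26 September 2023 is a Tuesday and not a listed holiday, so it stands.
Deadline: 26 September 2023.

26 September 2023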